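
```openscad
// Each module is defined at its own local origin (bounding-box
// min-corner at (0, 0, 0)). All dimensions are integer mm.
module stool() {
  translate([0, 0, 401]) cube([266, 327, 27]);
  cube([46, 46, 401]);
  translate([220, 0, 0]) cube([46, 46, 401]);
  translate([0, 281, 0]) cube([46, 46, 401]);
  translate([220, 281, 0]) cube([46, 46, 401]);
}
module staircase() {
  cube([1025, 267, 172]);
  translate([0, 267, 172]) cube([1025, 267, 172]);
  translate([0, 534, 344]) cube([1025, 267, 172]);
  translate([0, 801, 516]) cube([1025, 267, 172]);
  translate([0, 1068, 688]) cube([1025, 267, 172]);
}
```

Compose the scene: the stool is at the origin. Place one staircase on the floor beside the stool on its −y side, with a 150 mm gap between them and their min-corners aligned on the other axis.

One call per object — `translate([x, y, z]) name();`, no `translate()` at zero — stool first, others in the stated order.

stool();
translate([0, -1485, 0]) staircase();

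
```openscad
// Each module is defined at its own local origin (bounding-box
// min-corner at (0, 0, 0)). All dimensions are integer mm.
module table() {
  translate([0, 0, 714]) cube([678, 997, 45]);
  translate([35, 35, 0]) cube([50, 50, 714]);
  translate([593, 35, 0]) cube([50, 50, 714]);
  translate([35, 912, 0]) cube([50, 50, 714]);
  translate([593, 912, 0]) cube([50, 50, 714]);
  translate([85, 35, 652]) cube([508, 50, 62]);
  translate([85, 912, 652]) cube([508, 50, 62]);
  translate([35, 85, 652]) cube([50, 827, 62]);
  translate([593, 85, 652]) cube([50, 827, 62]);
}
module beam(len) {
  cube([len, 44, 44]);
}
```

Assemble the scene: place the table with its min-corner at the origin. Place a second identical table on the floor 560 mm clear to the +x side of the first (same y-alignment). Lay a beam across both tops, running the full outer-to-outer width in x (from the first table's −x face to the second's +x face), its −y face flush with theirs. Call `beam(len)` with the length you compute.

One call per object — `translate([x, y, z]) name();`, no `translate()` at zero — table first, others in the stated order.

table();
translate([1238, 0, 0]) table();
translate([0, 0, 759]) beam(1916);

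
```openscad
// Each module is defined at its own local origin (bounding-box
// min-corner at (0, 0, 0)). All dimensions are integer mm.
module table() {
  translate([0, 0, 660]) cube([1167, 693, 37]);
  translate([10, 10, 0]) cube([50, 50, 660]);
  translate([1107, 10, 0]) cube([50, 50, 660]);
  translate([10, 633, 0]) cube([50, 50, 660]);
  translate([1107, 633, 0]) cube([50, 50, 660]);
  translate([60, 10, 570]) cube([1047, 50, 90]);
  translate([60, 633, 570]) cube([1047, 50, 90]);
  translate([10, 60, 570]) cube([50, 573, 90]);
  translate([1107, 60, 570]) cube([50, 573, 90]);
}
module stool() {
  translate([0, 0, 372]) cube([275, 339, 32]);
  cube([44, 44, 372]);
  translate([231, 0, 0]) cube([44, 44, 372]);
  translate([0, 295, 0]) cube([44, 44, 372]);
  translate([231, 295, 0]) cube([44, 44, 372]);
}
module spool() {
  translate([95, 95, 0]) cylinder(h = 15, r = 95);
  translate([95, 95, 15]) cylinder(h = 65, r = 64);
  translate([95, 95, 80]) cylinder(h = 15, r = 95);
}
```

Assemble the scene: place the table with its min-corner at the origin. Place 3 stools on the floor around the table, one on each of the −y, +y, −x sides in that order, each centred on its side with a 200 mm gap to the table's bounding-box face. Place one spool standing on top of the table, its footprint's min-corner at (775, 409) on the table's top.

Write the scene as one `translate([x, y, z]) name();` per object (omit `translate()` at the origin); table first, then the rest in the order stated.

table();
translate([446, -539, 0]) stool();
translate([446, 893, 0]) stool();
translate([-475, 177, 0]) stool();
translate([775, 409, 697]) spool();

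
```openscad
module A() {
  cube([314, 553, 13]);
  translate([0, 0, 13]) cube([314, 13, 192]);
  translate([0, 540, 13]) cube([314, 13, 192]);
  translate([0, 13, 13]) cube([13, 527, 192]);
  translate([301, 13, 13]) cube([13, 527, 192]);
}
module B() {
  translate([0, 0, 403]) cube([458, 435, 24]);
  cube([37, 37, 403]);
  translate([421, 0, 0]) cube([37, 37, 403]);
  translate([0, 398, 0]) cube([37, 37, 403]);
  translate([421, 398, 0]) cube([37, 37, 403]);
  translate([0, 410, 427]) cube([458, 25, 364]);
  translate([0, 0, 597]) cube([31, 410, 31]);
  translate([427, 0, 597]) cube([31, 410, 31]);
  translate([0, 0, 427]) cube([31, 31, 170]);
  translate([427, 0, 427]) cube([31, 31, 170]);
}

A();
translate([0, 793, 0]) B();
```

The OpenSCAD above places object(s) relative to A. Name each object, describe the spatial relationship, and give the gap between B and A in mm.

The chair's nearest face is 240 mm from the open box's +y face.

A is an open box. B is a chair. The chair is on the floor beside the open box on its +y side. The gap between the chair and the open box is 240 mm.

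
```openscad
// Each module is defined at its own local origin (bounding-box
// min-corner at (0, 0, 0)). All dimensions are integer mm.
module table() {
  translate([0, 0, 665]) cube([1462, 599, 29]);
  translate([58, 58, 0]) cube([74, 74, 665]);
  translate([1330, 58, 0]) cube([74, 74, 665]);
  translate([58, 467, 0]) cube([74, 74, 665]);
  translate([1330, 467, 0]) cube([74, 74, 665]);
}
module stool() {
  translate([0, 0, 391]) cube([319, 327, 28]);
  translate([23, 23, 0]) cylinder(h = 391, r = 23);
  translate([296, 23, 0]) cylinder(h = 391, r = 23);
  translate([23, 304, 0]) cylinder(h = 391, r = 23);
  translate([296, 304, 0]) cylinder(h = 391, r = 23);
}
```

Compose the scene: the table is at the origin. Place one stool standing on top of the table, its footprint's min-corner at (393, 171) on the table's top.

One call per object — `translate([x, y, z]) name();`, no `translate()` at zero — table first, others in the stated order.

table();
translate([393, 171, 694]) stool();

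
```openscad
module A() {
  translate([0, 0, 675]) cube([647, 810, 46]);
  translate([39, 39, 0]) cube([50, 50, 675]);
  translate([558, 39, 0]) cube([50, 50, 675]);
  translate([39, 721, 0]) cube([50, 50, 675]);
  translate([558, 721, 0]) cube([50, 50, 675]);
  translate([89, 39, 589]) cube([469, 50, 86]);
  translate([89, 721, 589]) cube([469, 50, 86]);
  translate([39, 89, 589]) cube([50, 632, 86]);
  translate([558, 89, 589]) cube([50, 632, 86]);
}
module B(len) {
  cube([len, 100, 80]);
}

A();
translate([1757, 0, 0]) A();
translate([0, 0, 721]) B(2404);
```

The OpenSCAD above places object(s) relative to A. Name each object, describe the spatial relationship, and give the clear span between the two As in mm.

Second table starts at x = 1757; first ends at x = 647; clear span = 1757 − 647 = 1110 mm.

A is a table. B is a beam. A beam spans the tops of two tables. The clear span between the two tables is 1110 mm.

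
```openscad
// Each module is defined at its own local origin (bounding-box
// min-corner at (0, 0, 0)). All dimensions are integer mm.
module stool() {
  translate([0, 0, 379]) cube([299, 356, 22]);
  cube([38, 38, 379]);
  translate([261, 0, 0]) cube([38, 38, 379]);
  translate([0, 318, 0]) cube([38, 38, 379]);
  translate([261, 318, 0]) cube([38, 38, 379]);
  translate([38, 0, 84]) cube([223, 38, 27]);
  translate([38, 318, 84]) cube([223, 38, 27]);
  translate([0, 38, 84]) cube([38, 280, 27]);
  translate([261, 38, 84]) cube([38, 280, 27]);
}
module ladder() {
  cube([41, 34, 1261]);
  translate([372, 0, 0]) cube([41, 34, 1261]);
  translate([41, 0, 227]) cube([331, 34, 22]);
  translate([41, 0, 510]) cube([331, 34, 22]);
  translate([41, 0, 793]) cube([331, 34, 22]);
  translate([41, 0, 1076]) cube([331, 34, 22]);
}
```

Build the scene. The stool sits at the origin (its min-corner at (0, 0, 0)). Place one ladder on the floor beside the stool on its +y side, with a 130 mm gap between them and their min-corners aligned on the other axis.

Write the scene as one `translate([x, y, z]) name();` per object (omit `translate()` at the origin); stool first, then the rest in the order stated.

stool();
translate([0, 486, 0]) ladder();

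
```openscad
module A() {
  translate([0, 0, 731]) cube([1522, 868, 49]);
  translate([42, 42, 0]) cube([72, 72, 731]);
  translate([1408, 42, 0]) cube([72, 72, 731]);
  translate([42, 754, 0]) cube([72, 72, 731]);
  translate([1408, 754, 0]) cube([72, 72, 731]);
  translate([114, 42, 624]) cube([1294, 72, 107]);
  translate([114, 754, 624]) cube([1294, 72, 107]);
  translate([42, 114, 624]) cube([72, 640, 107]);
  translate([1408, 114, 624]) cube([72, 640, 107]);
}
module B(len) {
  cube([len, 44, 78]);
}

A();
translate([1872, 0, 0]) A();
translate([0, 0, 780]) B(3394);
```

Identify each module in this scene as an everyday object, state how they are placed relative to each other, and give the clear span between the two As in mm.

Second table starts at x = 1872; first ends at x = 1522; clear span = 1872 − 1522 = 350 mm.

A is a table. B is a beam. A beam spans the tops of two tables. The clear span between the two tables is 350 mm.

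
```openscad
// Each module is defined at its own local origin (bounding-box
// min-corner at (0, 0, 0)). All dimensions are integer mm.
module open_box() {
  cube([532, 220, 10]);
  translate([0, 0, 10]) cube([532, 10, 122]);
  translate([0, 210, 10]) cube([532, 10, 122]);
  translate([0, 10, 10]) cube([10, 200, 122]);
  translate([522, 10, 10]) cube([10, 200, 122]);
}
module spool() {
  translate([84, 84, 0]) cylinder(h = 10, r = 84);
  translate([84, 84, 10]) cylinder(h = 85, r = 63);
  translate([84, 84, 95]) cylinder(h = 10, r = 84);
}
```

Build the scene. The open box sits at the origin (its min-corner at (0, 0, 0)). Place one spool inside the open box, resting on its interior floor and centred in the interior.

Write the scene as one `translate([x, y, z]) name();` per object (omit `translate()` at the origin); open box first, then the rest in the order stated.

open_box();
translate([182, 26, 10]) spool();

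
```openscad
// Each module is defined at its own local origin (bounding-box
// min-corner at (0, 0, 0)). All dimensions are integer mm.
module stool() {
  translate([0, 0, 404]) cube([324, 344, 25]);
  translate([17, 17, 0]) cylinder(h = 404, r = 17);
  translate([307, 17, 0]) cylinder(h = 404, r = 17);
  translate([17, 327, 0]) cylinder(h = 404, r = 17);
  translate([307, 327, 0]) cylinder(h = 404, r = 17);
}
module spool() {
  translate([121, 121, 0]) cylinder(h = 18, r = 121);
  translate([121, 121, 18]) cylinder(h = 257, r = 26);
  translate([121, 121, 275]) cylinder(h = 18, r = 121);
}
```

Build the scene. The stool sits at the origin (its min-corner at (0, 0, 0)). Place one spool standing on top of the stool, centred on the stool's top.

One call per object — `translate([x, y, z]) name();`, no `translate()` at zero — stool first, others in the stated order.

stool();
translate([41, 51, 429]) spool();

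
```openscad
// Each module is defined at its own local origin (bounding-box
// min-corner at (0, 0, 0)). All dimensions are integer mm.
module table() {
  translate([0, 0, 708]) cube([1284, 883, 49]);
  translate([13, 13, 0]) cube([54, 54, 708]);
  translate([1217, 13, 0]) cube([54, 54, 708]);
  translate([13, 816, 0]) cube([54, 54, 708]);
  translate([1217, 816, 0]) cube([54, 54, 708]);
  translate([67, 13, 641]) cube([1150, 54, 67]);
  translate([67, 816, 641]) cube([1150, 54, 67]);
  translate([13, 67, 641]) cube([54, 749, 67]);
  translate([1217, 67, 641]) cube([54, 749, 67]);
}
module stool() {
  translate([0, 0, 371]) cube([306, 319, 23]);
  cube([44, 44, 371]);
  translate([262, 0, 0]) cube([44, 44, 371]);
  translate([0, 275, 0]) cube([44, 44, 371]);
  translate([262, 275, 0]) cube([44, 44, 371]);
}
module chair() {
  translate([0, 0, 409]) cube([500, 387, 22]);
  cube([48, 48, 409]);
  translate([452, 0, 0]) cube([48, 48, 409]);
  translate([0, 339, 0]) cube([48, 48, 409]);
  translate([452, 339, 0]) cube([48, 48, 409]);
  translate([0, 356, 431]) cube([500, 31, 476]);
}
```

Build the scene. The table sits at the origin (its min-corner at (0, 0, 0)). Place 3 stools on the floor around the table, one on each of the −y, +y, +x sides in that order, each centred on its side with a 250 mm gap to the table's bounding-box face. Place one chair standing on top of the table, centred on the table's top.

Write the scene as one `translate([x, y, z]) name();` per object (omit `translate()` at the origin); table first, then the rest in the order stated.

table();
translate([489, -569, 0]) stool();
translate([489, 1133, 0]) stool();
translate([1534, 282, 0]) stool();
translate([392, 248, 757]) chair();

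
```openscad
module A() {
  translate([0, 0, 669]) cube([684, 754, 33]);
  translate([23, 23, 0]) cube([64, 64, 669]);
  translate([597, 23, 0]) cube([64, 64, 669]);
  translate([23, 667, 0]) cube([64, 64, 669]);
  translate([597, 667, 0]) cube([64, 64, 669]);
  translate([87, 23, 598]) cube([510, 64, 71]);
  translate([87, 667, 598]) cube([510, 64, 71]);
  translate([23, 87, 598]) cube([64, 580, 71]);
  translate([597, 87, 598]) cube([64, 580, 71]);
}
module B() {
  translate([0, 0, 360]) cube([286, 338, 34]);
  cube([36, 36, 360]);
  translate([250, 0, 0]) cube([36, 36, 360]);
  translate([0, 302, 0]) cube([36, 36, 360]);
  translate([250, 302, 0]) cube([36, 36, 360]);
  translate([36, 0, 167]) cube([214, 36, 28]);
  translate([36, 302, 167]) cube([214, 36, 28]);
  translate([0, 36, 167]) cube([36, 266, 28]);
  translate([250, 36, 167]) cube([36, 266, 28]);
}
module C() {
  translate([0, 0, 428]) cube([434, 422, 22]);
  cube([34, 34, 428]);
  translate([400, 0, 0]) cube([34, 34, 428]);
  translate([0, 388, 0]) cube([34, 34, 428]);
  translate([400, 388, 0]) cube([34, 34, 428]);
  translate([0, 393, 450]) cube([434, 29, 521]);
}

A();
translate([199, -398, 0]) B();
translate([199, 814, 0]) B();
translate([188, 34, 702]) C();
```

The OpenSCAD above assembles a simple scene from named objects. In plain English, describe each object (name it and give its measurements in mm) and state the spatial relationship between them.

A is a table with a 684×754 mm rectangular top, 33 mm thick, top surface at z = 702 mm, supported by four 64×64 mm square legs, each inset 23 mm from the nearest pair of top edges, running from the floor. Four apron rails, 64 mm thick and 71 mm tall, run between adjacent legs with their top edges flush with the underside of the top and their outer faces flush with the legs' outer faces.

B is a four-legged stool. The seat is a 286×338×34 mm slab whose top surface is at z = 394 mm; four square legs, each 36×36 mm in cross-section, run from the floor (z = 0) to the underside of the seat, each flush with a corner of the seat. Four stretchers, 36 mm wide and 28 mm tall, connect adjacent legs with their undersides at z = 167 mm, each running between the inner faces of the legs it joins and aligned with the legs' outer faces on the other axis.

C is a chair. The seat is a 434×422×22 mm slab with its top at z = 450 mm, on four 34×34 mm corner legs (flush with the seat edges, standing on z = 0). A flat backrest 29 mm thick, 521 mm tall, spans the full seat width and rises from the seat top along its +y edge, rear face flush with the rear of the seat.

Two stools sit around the table at the −y, +y sides. The chair is on top of the table.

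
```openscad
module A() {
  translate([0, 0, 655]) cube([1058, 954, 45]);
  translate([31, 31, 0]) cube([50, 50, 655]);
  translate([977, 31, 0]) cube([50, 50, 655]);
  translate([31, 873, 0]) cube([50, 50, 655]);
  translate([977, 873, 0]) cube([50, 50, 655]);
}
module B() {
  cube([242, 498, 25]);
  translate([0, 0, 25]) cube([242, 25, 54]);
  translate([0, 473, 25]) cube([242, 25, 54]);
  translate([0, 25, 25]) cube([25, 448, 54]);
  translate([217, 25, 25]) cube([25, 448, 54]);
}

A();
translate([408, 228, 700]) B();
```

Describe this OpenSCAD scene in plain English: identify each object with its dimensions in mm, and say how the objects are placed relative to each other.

A is a rectangular dining table. The top is 1058×954×45 mm with its upper surface at z = 700 mm. It stands on four 50×50 mm square legs, each inset 31 mm from the nearest pair of top edges, running from the floor to the underside of the top.

B is an open storage box with external size 242×498×79 mm and wall thickness 25 mm (the base is also 25 mm thick). The base covers the whole footprint; the four walls stand on the base, with the y-facing walls full-width and the x-facing walls fitting between their inner faces.

The open box is on top of the table, centred.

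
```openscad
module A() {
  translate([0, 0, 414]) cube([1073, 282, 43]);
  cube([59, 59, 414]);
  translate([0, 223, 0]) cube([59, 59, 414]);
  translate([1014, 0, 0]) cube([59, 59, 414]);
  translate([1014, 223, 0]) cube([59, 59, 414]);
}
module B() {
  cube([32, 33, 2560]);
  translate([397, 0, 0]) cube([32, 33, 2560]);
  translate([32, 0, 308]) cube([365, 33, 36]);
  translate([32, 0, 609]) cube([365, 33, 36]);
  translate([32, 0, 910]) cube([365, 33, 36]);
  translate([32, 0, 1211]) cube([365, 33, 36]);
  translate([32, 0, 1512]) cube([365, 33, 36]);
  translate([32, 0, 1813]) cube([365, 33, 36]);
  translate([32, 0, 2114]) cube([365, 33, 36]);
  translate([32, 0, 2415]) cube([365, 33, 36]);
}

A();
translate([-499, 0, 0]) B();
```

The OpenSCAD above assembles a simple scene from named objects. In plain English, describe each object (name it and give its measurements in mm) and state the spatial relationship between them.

A is a long wooden bench with a 1073 mm (x) × 282 mm (y) seat, 43 mm thick, its top surface 457 mm above the floor. Four 59 mm square legs at the seat corners, flush with the edges, run from z = 0 to the seat underside.

B is a wooden ladder with two side rails of 32×33 mm section and 2560 mm height, set 429 mm apart overall. Between them run 8 rectangular rungs (33 mm deep, 36 mm thick), front faces flush with the rails' −y face. The bottom of the first rung is 308 mm above the floor and each subsequent rung is 301 mm higher than the one below.

The ladder is on the floor beside the bench on its −x side.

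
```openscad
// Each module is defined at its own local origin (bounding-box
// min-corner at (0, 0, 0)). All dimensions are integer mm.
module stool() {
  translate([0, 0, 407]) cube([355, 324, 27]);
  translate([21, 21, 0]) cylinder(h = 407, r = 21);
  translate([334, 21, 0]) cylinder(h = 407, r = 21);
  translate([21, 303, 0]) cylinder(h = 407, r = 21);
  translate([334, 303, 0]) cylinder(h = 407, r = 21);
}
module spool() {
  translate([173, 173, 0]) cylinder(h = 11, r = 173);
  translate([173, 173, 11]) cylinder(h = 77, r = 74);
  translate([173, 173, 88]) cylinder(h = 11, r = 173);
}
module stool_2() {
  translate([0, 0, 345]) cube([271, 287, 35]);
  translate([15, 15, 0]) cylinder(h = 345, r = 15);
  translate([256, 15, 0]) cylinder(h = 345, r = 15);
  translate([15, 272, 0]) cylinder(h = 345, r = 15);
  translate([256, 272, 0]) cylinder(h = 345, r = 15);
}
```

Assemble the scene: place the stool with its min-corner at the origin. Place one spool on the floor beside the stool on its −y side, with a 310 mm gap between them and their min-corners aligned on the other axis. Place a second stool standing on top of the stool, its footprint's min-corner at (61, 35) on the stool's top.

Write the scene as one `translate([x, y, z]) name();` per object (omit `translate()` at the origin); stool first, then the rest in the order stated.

stool();
translate([0, -656, 0]) spool();
translate([61, 35, 434]) stool_2();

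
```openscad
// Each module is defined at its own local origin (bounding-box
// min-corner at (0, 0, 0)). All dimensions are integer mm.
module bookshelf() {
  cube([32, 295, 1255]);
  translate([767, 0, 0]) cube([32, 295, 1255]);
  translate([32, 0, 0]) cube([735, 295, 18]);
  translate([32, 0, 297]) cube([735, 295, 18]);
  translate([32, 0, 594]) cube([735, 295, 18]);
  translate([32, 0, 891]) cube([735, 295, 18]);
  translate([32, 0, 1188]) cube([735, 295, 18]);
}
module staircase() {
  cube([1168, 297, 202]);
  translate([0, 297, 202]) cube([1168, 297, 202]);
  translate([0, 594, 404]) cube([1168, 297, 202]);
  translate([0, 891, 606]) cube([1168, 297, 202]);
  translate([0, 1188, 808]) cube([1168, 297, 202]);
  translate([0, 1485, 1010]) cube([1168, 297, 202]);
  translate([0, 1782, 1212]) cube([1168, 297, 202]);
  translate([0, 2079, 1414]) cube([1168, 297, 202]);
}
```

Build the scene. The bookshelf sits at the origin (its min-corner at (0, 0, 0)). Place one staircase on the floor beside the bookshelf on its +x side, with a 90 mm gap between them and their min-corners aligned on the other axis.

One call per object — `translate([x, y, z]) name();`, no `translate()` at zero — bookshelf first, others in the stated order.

bookshelf();
translate([889, 0, 0]) staircase();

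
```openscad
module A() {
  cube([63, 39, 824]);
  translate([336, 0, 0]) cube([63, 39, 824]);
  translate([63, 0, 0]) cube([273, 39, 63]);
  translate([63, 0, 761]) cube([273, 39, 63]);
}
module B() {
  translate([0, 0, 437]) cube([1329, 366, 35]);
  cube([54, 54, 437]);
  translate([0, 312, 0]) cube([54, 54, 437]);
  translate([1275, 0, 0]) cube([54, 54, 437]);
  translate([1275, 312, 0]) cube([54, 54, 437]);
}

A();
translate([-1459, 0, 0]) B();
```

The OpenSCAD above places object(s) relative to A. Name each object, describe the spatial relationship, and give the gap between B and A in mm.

A is a picture frame. B is a bench. The bench is on the floor beside the picture frame on its −x side. The gap between the bench and the picture frame is 130 mm.

The bench's nearest face is 130 mm from the picture frame's −x face.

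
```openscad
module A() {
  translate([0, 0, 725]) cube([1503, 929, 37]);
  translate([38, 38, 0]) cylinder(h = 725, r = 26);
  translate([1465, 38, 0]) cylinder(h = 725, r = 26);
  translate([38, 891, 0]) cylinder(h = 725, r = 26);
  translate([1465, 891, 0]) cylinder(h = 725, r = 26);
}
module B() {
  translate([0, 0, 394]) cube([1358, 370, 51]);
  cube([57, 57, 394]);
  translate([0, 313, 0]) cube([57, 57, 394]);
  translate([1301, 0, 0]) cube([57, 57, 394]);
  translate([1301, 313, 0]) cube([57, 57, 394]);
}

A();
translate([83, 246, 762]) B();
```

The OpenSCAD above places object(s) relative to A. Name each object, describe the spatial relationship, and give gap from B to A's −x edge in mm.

The bench's min-x is at 83; the table's min-x is 0; gap = 83 mm.

A is a table. B is a bench. The bench is on top of the table. The gap from the bench to the table's −x edge is 83 mm.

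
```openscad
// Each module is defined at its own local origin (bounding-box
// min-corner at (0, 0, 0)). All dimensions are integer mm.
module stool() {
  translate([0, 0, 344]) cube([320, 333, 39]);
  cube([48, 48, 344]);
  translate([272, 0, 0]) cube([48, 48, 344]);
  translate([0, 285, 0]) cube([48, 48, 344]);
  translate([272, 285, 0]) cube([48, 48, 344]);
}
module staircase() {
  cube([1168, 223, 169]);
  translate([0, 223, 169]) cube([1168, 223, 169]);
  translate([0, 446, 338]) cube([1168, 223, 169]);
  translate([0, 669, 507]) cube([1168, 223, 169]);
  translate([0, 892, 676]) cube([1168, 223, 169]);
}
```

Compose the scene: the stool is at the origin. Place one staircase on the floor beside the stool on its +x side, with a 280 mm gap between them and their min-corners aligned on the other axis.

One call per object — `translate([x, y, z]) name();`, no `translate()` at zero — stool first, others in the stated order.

stool();
translate([600, 0, 0]) staircase();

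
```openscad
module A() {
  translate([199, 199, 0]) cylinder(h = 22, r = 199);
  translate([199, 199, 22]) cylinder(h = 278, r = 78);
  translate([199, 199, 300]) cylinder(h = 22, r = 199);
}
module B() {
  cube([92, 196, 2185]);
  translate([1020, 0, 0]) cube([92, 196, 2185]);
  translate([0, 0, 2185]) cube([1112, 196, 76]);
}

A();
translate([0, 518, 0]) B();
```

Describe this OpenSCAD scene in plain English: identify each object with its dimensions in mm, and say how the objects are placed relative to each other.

A is a spool: two coaxial disc flanges of radius 199 mm and thickness 22 mm, joined by a core cylinder of radius 78 mm and height 278 mm. The lower flange rests on z = 0 and the three cylinders share a vertical axis.

B is a rectangular door frame: two vertical jambs of 92×196 mm section, 2185 mm tall, with a clear opening 928 mm wide between their inner faces. A header 76 mm tall and 196 mm deep lies on top of the jambs and spans the full outside width.

The door frame is on the floor beside the spool on its +y side.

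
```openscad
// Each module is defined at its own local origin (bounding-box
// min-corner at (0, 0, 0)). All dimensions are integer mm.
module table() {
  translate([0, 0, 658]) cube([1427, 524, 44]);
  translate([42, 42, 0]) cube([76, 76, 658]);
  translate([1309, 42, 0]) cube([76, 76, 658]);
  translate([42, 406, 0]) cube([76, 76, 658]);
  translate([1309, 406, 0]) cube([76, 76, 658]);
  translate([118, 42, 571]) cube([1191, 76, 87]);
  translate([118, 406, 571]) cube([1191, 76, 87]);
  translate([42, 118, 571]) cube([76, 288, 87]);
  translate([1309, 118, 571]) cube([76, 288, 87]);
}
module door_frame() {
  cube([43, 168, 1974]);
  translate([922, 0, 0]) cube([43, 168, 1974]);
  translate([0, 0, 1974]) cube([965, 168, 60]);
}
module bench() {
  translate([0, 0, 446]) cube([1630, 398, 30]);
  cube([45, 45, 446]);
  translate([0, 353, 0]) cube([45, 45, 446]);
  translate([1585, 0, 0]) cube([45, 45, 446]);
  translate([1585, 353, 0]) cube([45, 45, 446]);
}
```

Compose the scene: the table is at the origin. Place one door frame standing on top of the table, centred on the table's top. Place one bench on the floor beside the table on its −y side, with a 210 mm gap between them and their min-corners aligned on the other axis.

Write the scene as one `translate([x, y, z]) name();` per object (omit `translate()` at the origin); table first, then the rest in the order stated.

table();
translate([231, 178, 702]) door_frame();
translate([0, -608, 0]) bench();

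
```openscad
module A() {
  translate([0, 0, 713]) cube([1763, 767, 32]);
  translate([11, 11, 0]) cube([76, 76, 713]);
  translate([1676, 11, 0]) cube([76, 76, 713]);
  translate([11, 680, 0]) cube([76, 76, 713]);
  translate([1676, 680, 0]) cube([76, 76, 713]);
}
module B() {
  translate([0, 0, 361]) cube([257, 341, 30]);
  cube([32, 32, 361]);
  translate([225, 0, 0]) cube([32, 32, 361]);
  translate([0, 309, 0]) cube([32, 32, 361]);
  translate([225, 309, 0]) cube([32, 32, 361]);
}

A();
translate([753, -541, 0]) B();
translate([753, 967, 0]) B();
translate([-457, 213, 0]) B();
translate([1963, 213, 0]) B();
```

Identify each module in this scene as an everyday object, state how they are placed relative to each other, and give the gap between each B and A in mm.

A is a table. B is a stool. Four stools sit around the table at the −y, +y, −x, +x sides. The gap between each stool and the table is 200 mm.

Each stool's nearest face is 200 mm from the table's bounding box.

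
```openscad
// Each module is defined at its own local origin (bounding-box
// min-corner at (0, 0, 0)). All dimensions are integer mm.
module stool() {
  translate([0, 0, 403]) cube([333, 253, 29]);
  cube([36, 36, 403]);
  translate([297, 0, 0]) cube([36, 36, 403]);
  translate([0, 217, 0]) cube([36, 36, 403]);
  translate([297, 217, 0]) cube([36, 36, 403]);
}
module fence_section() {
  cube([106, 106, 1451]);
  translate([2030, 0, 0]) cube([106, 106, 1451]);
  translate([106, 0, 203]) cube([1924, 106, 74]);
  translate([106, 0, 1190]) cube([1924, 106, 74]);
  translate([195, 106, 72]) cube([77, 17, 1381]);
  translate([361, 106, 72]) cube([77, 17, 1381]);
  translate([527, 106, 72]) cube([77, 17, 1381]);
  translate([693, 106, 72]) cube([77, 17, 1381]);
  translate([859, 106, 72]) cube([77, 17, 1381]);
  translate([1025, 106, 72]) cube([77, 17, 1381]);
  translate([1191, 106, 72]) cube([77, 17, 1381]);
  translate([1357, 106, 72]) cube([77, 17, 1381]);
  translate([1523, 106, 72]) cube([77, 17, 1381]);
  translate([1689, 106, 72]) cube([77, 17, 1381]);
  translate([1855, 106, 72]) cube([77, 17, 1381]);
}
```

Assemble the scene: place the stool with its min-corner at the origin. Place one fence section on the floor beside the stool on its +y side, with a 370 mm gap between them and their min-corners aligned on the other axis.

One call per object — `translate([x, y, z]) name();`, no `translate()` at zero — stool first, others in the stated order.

stool();
translate([0, 623, 0]) fence_section();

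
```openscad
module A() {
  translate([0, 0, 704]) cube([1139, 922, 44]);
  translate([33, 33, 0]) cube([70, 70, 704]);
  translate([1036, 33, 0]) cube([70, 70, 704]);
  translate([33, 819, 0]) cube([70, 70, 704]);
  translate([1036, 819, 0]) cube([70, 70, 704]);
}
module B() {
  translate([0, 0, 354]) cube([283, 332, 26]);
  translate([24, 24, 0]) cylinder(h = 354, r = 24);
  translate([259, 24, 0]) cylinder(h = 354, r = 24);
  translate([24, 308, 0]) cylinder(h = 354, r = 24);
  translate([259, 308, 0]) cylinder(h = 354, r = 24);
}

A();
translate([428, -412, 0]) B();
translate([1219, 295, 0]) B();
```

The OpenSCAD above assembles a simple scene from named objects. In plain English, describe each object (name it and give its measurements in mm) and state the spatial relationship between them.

A is a table with a 1139×922 mm rectangular top, 44 mm thick, top surface at z = 748 mm, supported by four 70×70 mm square legs, each inset 33 mm from the nearest pair of top edges, running from the floor.

B is a four-legged stool. The seat is 283×332 mm, 26 mm thick, top at z = 380 mm. It stands on four round legs, each 48 mm in diameter, from z = 0 to the seat underside, each leg's axis is inset half a diameter from the nearest pair of seat edges (so the leg's bounding box is flush with the corner).

Two stools sit around the table at the −y, +x sides.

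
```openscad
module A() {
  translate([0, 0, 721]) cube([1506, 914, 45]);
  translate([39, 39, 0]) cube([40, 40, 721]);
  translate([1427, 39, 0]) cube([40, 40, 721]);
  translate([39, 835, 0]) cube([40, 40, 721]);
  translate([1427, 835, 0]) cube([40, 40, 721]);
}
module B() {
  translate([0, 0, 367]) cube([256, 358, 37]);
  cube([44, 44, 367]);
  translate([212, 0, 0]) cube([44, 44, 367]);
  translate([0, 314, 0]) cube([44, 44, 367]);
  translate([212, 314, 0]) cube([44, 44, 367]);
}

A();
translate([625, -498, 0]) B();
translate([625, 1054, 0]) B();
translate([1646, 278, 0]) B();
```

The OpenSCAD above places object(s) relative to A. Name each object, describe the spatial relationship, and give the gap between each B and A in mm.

A is a table. B is a stool. Three stools sit around the table at the −y, +y, +x sides. The gap between each stool and the table is 140 mm.

Each stool's nearest face is 140 mm from the table's bounding box.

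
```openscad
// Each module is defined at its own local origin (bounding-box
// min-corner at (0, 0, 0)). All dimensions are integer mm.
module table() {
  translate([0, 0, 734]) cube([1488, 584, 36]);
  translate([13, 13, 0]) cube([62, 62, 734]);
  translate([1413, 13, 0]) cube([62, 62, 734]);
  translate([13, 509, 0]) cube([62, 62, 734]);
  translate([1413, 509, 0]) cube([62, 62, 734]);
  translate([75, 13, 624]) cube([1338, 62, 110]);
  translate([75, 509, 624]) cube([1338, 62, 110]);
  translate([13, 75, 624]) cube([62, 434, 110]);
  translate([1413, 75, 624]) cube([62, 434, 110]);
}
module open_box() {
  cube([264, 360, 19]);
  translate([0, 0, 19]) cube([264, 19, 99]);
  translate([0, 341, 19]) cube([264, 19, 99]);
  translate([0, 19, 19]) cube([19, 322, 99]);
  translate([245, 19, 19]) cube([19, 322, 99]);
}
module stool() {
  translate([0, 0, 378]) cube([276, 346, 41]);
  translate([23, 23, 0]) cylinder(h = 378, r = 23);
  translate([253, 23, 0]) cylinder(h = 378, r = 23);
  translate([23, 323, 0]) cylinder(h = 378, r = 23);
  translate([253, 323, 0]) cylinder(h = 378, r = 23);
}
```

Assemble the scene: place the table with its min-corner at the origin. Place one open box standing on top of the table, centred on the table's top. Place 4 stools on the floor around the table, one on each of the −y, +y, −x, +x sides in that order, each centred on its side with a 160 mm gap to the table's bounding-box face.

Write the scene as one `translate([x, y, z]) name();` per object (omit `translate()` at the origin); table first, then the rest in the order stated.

table();
translate([612, 112, 770]) open_box();
translate([606, -506, 0]) stool();
translate([606, 744, 0]) stool();
translate([-436, 119, 0]) stool();
translate([1648, 119, 0]) stool();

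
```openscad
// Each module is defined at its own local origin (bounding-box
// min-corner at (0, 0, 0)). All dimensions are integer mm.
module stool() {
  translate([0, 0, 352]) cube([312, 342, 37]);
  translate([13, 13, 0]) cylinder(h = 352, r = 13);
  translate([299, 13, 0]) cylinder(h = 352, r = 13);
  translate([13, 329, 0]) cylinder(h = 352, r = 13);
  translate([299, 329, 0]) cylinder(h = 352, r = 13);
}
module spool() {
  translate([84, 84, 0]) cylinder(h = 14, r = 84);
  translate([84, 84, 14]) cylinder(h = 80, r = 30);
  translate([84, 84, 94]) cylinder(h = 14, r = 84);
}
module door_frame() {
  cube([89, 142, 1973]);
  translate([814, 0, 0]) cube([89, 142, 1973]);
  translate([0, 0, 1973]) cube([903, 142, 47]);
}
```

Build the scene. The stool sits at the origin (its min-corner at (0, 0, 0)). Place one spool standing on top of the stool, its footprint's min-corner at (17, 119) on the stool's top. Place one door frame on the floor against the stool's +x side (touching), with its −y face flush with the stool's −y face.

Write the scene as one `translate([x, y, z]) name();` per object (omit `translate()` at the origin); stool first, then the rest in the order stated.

stool();
translate([17, 119, 389]) spool();
translate([312, 0, 0]) door_frame();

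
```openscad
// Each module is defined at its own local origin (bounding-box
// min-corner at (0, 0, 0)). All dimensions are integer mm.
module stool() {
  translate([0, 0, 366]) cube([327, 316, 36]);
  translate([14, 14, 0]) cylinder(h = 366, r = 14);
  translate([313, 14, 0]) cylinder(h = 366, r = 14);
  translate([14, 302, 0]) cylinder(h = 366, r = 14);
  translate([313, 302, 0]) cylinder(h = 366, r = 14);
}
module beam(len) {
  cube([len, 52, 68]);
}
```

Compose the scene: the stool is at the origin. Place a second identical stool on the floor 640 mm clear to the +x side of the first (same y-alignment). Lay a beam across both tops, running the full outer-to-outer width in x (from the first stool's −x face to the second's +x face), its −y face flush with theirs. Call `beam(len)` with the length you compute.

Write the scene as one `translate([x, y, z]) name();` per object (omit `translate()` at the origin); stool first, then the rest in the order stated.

stool();
translate([967, 0, 0]) stool();
translate([0, 0, 402]) beam(1294);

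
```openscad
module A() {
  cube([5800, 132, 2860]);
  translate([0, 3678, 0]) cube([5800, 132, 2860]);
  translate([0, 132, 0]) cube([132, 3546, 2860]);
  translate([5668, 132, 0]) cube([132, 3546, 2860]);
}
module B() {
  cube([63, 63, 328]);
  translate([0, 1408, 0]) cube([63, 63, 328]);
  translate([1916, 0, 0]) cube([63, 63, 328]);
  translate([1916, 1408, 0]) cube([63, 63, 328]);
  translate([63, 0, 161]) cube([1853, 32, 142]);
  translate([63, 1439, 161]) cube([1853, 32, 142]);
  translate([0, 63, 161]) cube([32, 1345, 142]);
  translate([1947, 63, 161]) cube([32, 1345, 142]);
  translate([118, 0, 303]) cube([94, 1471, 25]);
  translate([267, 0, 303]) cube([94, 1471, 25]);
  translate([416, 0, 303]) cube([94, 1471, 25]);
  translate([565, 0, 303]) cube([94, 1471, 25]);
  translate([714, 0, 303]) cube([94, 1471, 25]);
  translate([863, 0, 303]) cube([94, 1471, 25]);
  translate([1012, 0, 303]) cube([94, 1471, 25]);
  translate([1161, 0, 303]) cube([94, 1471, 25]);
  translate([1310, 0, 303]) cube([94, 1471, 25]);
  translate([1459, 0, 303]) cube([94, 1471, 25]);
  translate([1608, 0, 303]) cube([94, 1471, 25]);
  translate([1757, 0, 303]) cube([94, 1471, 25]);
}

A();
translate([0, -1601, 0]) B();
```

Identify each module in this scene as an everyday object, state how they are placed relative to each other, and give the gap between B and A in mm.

A is a house frame. B is a bed frame. The bed frame is on the floor beside the house frame on its −y side. The gap between the bed frame and the house frame is 130 mm.

The bed frame's nearest face is 130 mm from the house frame's −y face.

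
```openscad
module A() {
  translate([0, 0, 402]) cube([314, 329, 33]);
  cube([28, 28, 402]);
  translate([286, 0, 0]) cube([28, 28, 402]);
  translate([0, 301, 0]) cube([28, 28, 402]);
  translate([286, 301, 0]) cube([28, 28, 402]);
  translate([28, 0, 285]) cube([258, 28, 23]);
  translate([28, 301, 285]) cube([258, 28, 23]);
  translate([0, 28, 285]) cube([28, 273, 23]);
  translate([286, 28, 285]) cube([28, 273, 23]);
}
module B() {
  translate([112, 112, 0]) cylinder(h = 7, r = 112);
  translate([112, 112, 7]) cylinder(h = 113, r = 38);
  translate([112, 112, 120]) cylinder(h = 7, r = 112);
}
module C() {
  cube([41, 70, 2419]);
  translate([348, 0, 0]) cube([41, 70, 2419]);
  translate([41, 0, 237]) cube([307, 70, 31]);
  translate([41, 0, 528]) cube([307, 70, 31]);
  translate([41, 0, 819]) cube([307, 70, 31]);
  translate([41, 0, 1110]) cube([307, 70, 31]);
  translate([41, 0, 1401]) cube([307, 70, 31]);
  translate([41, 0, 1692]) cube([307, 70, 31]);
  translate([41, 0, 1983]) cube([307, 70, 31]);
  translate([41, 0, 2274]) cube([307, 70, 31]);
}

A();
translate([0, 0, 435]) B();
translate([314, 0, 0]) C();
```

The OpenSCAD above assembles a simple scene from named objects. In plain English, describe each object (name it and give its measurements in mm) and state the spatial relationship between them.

A is a simple wooden stool: a rectangular seat 314 mm (x) by 329 mm (y), 33 mm thick, top face at z = 435 mm, on four square legs, each 28×28 mm in cross-section. The legs rest on z = 0, each flush with a corner of the seat. Four stretchers, 28 mm wide and 23 mm tall, connect adjacent legs with their undersides at z = 285 mm, each running between the inner faces of the legs it joins and aligned with the legs' outer faces on the other axis.

B is a spool: two coaxial disc flanges of radius 112 mm and thickness 7 mm, joined by a core cylinder of radius 38 mm and height 113 mm. The lower flange rests on z = 0 and the three cylinders share a vertical axis.

C is a straight ladder. Two 41×70 mm vertical rails, 2419 mm tall, stand 389 mm apart (outside-to-outside) with their front faces coplanar on the −y side. 8 rungs, each 70 mm deep and 31 mm tall, span between the inner faces of the rails, front faces flush with the rails. The lowest rung's underside is at z = 237 mm and rungs are spaced 291 mm apart (underside to underside).

The spool is on top of the stool. The ladder is against the stool's +x side, with their −y faces flush.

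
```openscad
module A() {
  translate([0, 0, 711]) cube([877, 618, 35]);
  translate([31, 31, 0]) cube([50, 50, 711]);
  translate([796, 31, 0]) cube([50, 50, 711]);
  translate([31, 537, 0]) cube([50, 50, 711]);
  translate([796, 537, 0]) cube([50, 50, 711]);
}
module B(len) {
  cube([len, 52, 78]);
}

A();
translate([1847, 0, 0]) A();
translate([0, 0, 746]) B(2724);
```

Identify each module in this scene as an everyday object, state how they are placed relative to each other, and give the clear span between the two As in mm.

A is a table. B is a beam. A beam spans the tops of two tables. The clear span between the two tables is 970 mm.

Second table starts at x = 1847; first ends at x = 877; clear span = 1847 − 877 = 970 mm.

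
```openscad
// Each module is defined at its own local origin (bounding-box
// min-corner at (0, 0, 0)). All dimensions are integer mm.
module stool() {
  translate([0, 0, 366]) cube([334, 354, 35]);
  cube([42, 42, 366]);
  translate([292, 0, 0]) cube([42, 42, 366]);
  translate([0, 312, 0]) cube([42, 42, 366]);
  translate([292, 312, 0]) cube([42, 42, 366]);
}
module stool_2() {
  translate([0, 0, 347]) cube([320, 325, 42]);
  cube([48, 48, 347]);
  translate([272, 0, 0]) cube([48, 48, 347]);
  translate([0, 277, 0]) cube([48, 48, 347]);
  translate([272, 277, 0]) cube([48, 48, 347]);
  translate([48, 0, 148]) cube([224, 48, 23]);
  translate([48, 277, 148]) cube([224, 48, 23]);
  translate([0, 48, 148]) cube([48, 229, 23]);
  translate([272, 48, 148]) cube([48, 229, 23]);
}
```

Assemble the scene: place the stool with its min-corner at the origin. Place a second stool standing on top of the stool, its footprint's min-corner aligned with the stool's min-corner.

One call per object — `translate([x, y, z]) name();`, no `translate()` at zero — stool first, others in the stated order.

stool();
translate([0, 0, 401]) stool_2();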